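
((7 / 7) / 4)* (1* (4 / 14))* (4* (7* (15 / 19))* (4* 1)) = 120 / 19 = 6.32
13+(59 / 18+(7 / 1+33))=56.28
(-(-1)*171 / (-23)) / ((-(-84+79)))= -171 / 115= -1.49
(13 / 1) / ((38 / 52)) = 338 / 19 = 17.79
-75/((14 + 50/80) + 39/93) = -18600/3731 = -4.99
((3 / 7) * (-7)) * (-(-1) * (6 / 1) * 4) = -72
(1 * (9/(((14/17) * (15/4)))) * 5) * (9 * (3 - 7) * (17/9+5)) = -25296/7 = -3613.71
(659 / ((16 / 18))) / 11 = 5931 / 88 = 67.40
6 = 6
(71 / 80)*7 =497 / 80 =6.21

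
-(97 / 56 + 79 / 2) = -2309 / 56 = -41.23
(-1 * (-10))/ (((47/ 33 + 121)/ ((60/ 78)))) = 165/ 2626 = 0.06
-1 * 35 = -35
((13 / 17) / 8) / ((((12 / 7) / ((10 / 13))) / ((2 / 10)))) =7 / 816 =0.01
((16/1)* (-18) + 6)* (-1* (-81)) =-22842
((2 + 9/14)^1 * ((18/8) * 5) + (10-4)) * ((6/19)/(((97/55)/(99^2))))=3235947165/51604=62707.29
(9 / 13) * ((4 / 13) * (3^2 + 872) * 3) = 95148 / 169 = 563.01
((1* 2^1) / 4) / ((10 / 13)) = 13 / 20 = 0.65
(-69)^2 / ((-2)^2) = 4761 / 4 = 1190.25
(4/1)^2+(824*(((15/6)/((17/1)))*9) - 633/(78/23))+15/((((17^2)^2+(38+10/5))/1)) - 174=27550319013/36933962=745.93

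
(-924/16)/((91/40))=-330/13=-25.38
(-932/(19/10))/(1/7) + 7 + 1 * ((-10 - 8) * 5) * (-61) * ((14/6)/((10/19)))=397334/19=20912.32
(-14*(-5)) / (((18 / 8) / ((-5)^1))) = -1400 / 9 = -155.56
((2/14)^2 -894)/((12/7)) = -43805/84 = -521.49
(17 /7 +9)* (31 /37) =9.58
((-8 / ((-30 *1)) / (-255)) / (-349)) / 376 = 1 / 125482950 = 0.00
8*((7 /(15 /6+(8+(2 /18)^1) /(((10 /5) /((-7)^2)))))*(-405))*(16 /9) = -362880 /1811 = -200.38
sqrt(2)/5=0.28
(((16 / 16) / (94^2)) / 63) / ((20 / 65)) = 13 / 2226672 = 0.00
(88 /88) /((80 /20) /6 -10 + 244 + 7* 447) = 3 /10091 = 0.00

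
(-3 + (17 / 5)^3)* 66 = 299508 / 125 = 2396.06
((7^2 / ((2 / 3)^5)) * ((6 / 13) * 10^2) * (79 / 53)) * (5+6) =776038725 / 2756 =281581.54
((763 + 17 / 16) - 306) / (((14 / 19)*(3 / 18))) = 59679 / 16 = 3729.94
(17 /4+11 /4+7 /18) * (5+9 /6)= 48.03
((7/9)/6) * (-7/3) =-49/162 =-0.30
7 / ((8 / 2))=7 / 4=1.75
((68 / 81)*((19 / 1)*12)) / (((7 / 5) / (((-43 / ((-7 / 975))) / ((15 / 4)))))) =288891200 / 1323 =218360.70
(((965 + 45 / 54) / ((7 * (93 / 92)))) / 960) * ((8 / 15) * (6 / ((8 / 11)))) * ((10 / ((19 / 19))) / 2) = 293227 / 93744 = 3.13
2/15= 0.13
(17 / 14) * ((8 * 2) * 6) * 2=1632 / 7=233.14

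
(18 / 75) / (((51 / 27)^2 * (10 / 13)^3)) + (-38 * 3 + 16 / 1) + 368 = 975908871 / 3612500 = 270.15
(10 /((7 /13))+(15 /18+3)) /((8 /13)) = 12233 /336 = 36.41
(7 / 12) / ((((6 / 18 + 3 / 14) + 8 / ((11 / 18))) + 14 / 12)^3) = 0.00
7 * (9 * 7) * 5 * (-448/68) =-246960/17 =-14527.06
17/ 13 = 1.31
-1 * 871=-871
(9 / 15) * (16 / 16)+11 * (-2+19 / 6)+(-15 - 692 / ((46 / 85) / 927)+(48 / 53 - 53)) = -43350243683 / 36570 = -1185404.53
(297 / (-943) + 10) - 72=-58763 / 943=-62.31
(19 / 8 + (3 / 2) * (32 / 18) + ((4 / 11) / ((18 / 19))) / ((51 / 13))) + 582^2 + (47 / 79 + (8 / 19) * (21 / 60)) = 102683240283347 / 303141960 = 338729.88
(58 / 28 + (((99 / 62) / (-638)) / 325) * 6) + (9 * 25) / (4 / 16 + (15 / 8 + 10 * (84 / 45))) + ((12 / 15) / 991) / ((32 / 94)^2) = 834996567037263 / 64728458849600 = 12.90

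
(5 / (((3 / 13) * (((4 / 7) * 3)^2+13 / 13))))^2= 10144225 / 335241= 30.26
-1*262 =-262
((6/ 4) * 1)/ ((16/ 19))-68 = -2119/ 32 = -66.22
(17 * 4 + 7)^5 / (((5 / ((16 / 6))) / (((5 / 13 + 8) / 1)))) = 137953125000 / 13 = 10611778846.15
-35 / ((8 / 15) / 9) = -590.62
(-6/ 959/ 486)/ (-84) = 1/ 6525036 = 0.00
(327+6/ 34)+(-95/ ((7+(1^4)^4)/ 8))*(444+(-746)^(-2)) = -395960022583/ 9460772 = -41852.82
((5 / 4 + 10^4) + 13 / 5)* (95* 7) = 26610241 / 4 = 6652560.25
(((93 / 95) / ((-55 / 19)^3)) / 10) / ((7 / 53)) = -1779369 / 58231250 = -0.03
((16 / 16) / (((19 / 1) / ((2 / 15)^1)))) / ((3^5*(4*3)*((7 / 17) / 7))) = 17 / 415530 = 0.00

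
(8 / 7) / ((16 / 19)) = 19 / 14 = 1.36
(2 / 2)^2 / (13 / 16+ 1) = 16 / 29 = 0.55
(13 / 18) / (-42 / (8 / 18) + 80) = -13 / 261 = -0.05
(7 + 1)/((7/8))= 64/7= 9.14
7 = 7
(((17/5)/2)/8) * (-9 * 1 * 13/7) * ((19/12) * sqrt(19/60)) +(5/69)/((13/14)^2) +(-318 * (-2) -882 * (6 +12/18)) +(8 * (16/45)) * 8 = -5224.33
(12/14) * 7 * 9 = 54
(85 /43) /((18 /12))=170 /129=1.32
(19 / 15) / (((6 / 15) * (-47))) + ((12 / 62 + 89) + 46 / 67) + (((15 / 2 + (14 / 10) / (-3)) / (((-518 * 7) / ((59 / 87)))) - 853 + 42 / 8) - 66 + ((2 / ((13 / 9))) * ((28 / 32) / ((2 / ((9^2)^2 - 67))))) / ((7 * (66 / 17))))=-179455754909473681 / 264221829111240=-679.19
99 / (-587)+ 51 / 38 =26175 / 22306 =1.17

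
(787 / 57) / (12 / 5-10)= -1.82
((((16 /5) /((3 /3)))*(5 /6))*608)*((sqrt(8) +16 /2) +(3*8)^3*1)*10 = 97280*sqrt(2) /3 +672788480 /3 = 224308684.90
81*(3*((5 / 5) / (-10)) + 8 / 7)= 4779 / 70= 68.27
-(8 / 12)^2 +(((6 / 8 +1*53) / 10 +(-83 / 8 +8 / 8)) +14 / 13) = -394 / 117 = -3.37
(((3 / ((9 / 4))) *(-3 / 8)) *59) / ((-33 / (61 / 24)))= 3599 / 1584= 2.27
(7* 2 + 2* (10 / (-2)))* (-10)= -40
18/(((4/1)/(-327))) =-2943/2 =-1471.50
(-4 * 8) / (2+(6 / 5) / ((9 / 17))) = -15 / 2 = -7.50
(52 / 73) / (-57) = -52 / 4161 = -0.01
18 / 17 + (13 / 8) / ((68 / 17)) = 797 / 544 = 1.47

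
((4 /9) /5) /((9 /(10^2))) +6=566 /81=6.99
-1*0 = 0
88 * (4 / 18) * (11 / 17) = 1936 / 153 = 12.65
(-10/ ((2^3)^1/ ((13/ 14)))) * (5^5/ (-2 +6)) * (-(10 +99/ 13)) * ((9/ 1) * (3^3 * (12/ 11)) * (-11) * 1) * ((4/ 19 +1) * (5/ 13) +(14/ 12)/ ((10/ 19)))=-6912574678125/ 55328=-124938090.63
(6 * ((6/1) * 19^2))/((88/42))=68229/11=6202.64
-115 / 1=-115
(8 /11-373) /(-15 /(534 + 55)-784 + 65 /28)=67534740 /141810493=0.48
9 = 9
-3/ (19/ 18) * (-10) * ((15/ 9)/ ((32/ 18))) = 2025/ 76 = 26.64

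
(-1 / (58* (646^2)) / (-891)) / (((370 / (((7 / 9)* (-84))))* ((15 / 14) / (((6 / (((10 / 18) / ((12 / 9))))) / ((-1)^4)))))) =-1372 / 12467876268375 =-0.00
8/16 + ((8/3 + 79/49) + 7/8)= 6649/1176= 5.65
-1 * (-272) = 272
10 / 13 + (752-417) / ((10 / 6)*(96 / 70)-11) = -29875 / 793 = -37.67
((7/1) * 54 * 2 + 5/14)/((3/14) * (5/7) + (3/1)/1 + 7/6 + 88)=222369/27142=8.19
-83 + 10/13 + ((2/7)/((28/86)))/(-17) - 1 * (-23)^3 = 130865407/10829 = 12084.72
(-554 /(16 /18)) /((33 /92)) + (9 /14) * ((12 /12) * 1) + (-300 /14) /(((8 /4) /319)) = -793833 /154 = -5154.76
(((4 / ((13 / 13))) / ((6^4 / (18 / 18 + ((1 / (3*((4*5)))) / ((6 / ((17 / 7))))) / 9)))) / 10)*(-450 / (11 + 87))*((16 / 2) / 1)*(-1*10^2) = 567425 / 500094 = 1.13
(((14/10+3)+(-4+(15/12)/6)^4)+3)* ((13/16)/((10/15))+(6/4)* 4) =27346589809/17694720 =1545.47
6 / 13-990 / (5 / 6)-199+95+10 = -16660 / 13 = -1281.54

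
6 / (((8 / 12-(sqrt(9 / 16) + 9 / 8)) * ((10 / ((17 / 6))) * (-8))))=51 / 290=0.18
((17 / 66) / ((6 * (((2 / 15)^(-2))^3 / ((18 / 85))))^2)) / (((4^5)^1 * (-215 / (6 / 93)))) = -4 / 1347583308013916015625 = -0.00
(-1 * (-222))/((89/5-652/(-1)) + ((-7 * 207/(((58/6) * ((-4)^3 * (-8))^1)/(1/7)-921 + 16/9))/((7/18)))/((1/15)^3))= 67384770/90130493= 0.75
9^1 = 9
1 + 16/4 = 5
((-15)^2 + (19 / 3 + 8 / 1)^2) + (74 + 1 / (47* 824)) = 175825129 / 348552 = 504.44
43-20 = 23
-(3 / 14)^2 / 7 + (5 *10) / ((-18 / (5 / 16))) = -43199 / 49392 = -0.87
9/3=3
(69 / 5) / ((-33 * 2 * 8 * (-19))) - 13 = -217337 / 16720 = -13.00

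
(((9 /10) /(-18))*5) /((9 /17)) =-17 /36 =-0.47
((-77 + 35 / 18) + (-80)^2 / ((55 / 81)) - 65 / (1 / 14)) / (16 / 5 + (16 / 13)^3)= 1666.63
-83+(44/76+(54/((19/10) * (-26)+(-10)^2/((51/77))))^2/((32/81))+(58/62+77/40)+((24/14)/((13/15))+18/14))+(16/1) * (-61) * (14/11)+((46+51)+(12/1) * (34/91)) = -9623055636283014539/7911876490538020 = -1216.28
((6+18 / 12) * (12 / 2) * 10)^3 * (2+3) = 455625000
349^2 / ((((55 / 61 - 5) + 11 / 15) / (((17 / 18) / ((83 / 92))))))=-29050756510 / 766671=-37892.08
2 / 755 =0.00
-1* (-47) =47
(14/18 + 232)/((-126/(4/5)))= -838/567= -1.48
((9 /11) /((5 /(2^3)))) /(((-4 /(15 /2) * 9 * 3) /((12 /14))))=-6 /77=-0.08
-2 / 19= -0.11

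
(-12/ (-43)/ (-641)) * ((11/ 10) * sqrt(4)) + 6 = 826758/ 137815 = 6.00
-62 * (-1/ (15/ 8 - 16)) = -496/ 113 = -4.39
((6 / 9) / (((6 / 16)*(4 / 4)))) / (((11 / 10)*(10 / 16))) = 256 / 99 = 2.59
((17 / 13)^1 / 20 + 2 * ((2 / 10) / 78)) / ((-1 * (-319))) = 1 / 4524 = 0.00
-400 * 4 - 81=-1681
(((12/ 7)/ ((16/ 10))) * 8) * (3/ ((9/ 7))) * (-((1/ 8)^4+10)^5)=-576531124483658875904005/ 288230376151711744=-2000244.15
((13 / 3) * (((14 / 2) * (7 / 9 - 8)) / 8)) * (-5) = 29575 / 216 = 136.92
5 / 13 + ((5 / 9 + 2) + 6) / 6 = 1.81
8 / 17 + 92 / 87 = 2260 / 1479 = 1.53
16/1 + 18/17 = 290/17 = 17.06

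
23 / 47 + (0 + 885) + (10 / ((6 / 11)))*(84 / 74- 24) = 810896 / 1739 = 466.30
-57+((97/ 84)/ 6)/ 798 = -22924847/ 402192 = -57.00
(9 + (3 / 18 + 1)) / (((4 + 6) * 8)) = 61 / 480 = 0.13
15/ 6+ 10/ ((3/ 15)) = 105/ 2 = 52.50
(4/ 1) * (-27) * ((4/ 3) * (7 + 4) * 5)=-7920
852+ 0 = 852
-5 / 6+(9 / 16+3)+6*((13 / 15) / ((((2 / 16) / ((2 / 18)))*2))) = 3629 / 720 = 5.04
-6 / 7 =-0.86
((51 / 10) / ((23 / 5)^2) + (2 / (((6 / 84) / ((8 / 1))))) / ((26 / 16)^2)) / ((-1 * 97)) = -15210583 / 17343794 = -0.88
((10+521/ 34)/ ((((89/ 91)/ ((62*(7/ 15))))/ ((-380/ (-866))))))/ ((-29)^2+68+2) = 215360782/ 596822519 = 0.36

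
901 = 901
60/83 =0.72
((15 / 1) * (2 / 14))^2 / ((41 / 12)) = 2700 / 2009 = 1.34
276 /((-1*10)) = -138 /5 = -27.60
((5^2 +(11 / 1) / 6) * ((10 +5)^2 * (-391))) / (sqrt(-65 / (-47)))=-944265 * sqrt(3055) / 26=-2007364.09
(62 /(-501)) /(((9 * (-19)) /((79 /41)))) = 4898 /3512511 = 0.00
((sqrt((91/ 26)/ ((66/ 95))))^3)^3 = 195562950625* sqrt(21945)/ 20037321216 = 1445.82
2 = 2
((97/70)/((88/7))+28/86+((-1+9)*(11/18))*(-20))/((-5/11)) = 33150781/154800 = 214.15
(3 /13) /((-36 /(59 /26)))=-59 /4056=-0.01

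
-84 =-84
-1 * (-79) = 79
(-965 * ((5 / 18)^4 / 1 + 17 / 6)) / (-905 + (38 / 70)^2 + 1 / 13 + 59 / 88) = 50384710250875 / 16623036743202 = 3.03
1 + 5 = 6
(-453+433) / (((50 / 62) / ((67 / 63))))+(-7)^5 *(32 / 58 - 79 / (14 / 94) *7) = 569979163573 / 9135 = 62395091.80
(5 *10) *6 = 300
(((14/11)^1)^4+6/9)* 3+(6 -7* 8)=-587520/14641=-40.13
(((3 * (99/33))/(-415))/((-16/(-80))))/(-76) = 9/6308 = 0.00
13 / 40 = 0.32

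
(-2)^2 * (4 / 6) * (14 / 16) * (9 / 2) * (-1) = -21 / 2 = -10.50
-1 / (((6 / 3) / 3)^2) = -9 / 4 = -2.25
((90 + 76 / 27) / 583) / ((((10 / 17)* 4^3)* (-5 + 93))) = 21301 / 443266560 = 0.00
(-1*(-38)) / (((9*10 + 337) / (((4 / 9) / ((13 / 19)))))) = 2888 / 49959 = 0.06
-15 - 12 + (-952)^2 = 906277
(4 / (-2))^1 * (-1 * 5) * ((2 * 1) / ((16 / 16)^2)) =20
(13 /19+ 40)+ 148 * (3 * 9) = 76697 /19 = 4036.68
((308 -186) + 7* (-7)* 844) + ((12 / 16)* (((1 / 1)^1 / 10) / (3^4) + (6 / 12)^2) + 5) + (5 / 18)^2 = -267162199 / 6480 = -41228.73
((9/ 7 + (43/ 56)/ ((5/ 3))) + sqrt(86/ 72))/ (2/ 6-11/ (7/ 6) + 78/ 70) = -1467/ 6704-35 * sqrt(43)/ 1676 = -0.36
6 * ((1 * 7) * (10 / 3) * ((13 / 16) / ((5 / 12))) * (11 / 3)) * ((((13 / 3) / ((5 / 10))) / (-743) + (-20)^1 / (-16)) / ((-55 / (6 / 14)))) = -143533 / 14860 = -9.66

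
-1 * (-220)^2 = -48400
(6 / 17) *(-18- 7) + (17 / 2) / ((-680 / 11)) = -12187 / 1360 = -8.96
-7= -7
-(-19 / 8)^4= -130321 / 4096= -31.82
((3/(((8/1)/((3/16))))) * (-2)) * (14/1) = -63/32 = -1.97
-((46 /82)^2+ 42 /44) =-1.27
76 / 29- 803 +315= -14076 / 29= -485.38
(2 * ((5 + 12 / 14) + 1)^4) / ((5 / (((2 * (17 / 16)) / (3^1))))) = 7520256 / 12005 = 626.43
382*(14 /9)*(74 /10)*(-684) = -15038576 /5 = -3007715.20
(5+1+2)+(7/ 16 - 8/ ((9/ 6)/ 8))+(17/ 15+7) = -6263/ 240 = -26.10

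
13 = 13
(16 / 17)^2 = 0.89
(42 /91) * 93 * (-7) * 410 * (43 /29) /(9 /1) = -7651420 /377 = -20295.54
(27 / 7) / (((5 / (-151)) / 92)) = -10716.69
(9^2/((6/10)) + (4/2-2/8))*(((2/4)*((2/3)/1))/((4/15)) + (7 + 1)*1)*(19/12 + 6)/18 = 1841749/3456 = 532.91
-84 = -84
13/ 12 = 1.08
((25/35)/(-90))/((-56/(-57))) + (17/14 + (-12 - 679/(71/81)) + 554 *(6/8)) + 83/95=-5854759819/15864240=-369.05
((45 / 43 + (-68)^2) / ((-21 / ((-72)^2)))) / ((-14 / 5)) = 122735520 / 301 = 407759.20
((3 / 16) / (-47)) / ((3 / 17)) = -17 / 752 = -0.02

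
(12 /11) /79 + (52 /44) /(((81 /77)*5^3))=200579 /8798625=0.02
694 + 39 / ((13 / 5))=709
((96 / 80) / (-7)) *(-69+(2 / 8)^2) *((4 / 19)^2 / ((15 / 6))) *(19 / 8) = 0.50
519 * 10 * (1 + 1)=10380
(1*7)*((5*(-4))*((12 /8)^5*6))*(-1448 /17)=9236430 /17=543319.41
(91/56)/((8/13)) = 169/64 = 2.64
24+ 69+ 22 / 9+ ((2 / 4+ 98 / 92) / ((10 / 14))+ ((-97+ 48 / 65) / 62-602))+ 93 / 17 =-7097113787 / 14181570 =-500.45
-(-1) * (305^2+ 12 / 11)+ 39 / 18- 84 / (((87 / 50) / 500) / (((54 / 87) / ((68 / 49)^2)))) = 1367496073385 / 16041234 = 85248.81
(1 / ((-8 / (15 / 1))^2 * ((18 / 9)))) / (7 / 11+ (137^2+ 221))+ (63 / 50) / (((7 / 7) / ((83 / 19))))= 5.50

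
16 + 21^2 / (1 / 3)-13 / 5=6682 / 5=1336.40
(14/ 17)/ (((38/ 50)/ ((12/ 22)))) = 2100/ 3553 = 0.59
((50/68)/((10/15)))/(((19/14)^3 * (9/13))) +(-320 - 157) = -166635943/349809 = -476.36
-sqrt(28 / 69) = -2 * sqrt(483) / 69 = -0.64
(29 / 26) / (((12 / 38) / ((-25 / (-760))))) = 145 / 1248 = 0.12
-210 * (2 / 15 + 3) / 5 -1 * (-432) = 1502 / 5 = 300.40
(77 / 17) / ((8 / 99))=7623 / 136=56.05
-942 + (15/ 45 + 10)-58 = -2969/ 3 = -989.67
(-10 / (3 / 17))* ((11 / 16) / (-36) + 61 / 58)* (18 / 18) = -1466165 / 25056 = -58.52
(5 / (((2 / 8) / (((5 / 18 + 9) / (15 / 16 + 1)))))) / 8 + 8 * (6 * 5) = 70300 / 279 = 251.97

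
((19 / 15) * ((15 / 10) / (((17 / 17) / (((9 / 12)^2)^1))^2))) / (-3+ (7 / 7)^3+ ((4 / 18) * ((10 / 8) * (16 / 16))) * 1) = -13851 / 39680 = -0.35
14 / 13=1.08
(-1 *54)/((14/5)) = -135/7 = -19.29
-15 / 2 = -7.50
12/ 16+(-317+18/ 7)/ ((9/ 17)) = -149479/ 252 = -593.17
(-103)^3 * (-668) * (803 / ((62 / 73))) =21394224380342 / 31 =690136270333.61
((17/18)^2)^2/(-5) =-83521/524880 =-0.16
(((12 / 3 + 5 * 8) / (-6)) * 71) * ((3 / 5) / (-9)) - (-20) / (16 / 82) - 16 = 10909 / 90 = 121.21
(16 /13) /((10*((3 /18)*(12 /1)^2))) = 1 /195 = 0.01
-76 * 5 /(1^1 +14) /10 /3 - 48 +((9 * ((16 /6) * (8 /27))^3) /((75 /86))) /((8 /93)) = 15254098 /1476225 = 10.33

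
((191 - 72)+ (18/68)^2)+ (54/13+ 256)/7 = 156.23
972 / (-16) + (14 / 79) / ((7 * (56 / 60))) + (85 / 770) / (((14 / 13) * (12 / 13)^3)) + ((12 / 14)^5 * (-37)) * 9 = -21670273519687 / 100951716096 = -214.66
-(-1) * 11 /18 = 11 /18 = 0.61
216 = 216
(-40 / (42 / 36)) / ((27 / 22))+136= 6808 / 63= 108.06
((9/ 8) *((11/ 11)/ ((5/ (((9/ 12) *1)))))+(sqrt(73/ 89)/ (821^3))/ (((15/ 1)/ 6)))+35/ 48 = 2 *sqrt(6497)/ 246257509145+431/ 480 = 0.90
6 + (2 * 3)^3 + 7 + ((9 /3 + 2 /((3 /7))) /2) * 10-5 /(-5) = 805 /3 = 268.33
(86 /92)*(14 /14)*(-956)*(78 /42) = -267202 /161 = -1659.64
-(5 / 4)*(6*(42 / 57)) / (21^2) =-5 / 399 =-0.01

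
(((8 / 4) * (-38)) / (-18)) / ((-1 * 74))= -19 / 333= -0.06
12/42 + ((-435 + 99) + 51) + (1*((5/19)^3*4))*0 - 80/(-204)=-284.32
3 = 3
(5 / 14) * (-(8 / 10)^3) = -32 / 175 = -0.18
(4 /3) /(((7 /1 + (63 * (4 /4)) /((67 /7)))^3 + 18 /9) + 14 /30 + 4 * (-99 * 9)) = -6015260 /4764096749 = -0.00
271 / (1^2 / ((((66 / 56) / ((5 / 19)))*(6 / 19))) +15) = 26829 / 1555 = 17.25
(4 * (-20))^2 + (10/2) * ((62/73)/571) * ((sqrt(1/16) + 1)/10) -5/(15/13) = 3199087349/500196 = 6395.67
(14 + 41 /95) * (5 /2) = 1371 /38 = 36.08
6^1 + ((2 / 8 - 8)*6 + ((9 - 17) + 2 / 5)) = -481 / 10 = -48.10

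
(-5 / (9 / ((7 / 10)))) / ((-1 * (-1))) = -7 / 18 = -0.39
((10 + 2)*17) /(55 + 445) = 51 /125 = 0.41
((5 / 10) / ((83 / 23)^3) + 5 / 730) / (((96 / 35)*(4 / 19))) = 485442685 / 16028333184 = 0.03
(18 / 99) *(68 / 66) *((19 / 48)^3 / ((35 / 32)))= 116603 / 10977120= 0.01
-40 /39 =-1.03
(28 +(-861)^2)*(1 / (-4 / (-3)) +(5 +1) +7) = 40774195 / 4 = 10193548.75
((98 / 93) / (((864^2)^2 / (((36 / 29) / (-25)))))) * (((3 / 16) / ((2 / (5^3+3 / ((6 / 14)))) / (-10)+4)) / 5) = -77 / 87438411812044800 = -0.00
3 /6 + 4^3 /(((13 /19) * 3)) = 2471 /78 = 31.68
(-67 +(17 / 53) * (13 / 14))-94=-119241 / 742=-160.70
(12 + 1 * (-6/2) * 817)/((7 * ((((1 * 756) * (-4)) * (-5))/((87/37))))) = -7859/145040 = -0.05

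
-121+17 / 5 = -588 / 5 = -117.60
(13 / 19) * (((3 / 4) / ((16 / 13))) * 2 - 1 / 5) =2119 / 3040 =0.70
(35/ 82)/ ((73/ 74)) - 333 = -332.57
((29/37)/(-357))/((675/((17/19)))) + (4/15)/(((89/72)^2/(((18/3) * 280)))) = 23143092711091/78932963025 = 293.20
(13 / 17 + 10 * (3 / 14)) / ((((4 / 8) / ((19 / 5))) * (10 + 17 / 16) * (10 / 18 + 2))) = 631104 / 807415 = 0.78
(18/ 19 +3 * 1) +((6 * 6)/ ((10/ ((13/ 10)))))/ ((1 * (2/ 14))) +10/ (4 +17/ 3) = 519894/ 13775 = 37.74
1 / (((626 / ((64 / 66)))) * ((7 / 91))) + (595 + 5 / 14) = 86095127 / 144606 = 595.38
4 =4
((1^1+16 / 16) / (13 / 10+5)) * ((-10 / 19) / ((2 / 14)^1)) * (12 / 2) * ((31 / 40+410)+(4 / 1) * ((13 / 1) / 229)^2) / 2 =-4308425555 / 2989137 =-1441.36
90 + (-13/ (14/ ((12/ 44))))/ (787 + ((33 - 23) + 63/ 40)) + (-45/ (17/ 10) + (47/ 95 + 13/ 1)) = 1058683706/ 13744885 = 77.02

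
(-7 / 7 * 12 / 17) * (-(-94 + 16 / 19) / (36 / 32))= -18880 / 323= -58.45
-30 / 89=-0.34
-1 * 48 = -48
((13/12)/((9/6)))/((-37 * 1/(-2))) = 13/333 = 0.04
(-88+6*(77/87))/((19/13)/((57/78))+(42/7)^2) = -1199/551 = -2.18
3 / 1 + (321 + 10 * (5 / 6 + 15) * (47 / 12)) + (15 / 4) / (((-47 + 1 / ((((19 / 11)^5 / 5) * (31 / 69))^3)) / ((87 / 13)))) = 943.60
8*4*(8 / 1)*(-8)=-2048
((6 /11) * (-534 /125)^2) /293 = 0.03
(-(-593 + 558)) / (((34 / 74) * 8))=1295 / 136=9.52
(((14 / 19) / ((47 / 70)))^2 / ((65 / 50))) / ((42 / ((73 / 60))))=2503900 / 93301533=0.03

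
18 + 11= 29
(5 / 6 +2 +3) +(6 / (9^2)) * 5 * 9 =55 / 6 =9.17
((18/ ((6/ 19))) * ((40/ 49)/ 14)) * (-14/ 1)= -2280/ 49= -46.53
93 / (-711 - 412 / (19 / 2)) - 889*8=-101938063 / 14333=-7112.12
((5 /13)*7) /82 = 35 /1066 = 0.03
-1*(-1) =1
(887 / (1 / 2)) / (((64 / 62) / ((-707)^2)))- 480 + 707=13744351585 / 16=859021974.06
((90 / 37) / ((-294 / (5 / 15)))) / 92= -5 / 166796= -0.00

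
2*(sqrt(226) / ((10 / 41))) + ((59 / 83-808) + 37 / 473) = -31690294 / 39259 + 41*sqrt(226) / 5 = -683.94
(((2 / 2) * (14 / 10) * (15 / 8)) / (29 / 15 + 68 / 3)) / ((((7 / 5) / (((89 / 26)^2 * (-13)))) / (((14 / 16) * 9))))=-12475575 / 136448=-91.43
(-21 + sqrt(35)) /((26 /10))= -105 /13 + 5 * sqrt(35) /13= -5.80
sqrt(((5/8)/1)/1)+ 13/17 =1.56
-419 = -419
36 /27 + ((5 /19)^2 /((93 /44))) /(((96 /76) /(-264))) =-3248 /589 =-5.51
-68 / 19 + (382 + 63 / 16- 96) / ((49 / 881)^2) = 68408994413 / 729904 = 93723.28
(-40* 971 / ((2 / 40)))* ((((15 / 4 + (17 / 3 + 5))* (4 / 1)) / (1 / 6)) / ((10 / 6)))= -161263680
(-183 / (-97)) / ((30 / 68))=2074 / 485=4.28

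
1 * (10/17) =10/17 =0.59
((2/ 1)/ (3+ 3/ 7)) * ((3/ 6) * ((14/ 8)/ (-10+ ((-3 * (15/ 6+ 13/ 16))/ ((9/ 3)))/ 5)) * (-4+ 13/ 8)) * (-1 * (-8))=4655/ 5118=0.91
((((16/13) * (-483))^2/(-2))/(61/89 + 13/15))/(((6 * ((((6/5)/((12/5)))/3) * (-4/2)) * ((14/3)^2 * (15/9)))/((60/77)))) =4118645880/3370367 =1222.02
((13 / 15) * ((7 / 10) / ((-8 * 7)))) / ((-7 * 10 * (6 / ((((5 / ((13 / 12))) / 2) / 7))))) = 1 / 117600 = 0.00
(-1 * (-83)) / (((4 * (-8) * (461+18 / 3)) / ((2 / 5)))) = -83 / 37360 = -0.00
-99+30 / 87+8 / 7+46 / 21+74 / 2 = -5074 / 87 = -58.32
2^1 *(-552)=-1104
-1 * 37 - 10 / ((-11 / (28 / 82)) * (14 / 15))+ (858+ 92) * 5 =2125713 / 451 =4713.33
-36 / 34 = -18 / 17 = -1.06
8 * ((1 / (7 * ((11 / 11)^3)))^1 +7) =400 / 7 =57.14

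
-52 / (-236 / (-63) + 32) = -819 / 563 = -1.45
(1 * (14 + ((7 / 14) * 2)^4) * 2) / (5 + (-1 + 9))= 30 / 13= 2.31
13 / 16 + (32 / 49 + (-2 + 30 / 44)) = 1271 / 8624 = 0.15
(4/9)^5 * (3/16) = 64/19683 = 0.00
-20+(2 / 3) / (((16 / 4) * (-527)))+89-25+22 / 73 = 10225835 / 230826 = 44.30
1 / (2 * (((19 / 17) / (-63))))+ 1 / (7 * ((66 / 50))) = -246451 / 8778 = -28.08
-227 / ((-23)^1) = 227 / 23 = 9.87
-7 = -7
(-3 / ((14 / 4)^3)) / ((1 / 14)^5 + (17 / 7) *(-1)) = 12544 / 435381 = 0.03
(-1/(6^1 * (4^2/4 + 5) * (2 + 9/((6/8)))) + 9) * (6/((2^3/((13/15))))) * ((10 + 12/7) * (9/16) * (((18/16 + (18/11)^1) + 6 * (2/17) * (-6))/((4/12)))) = -32633991/191488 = -170.42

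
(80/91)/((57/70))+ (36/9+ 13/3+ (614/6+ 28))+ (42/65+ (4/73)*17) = 141.32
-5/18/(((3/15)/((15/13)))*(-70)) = 25/1092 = 0.02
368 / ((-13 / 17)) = -6256 / 13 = -481.23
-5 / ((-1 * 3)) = 5 / 3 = 1.67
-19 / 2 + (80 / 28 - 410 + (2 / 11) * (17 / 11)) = -705317 / 1694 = -416.36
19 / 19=1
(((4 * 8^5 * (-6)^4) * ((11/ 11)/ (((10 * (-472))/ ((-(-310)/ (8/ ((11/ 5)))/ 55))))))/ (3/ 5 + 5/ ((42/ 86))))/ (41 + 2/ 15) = -125.13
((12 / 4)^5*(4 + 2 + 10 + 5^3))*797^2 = 21764165967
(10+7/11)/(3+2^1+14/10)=585/352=1.66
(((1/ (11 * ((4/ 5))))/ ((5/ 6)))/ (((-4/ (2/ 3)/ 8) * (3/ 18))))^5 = -248832/ 161051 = -1.55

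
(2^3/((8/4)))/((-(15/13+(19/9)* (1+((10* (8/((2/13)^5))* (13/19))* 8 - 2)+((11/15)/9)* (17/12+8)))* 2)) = -379080/2033052076381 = -0.00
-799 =-799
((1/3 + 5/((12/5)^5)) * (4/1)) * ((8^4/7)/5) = 1577104/8505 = 185.43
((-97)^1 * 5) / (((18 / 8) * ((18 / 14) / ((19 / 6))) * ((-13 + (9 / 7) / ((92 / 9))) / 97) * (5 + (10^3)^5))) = 1611799336 / 402942600000002014713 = 0.00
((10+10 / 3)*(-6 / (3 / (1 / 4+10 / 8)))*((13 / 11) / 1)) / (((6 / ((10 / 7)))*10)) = -260 / 231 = -1.13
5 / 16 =0.31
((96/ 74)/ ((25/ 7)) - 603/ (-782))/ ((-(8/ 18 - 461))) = 7384743/ 2998285750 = 0.00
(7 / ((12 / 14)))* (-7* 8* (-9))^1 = 4116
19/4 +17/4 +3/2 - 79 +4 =-129/2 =-64.50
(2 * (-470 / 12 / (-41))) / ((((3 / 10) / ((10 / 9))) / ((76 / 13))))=1786000 / 43173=41.37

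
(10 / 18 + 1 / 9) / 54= 1 / 81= 0.01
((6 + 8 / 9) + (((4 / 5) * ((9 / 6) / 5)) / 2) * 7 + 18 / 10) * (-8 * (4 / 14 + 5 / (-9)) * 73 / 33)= 45.50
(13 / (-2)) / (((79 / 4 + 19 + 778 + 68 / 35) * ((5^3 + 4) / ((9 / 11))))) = -2730 / 54213841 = -0.00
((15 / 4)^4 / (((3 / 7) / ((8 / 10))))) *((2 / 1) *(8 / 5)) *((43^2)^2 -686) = 16150593375 / 4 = 4037648343.75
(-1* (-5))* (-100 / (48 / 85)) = -10625 / 12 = -885.42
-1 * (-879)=879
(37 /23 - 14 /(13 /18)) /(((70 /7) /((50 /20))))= -5315 /1196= -4.44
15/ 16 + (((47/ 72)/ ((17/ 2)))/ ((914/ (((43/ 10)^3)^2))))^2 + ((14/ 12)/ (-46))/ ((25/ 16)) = 8660161552311559719205607/ 7196528866752000000000000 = 1.20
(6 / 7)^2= 36 / 49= 0.73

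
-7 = -7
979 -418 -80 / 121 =67801 / 121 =560.34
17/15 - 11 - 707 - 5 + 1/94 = -1017817/1410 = -721.86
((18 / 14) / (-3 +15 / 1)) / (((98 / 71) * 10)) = 213 / 27440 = 0.01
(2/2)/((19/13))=13/19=0.68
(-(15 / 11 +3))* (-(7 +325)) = 1448.73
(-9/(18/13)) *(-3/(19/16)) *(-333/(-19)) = 103896/361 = 287.80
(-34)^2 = 1156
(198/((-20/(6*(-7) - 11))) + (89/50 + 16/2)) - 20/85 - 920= -163946/425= -385.76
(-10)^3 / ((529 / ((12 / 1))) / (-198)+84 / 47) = -111672000 / 174721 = -639.14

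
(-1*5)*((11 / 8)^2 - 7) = 1635 / 64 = 25.55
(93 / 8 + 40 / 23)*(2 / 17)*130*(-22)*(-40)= 70327400 / 391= 179865.47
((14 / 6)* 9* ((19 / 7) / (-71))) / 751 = -57 / 53321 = -0.00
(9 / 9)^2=1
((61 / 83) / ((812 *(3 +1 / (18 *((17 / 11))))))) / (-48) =-3111 / 500887072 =-0.00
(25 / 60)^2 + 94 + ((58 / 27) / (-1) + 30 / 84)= 279365 / 3024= 92.38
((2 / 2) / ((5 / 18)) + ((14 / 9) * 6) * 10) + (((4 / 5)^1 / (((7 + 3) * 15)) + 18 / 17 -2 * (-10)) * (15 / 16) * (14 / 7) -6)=332593 / 2550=130.43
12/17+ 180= 3072/17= 180.71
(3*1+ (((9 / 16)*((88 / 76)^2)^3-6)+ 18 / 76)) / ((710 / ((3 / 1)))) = -397314009 / 66805151020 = -0.01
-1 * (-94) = 94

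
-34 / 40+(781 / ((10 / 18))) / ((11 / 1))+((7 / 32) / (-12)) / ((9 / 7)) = 2193451 / 17280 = 126.94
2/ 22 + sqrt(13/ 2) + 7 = sqrt(26)/ 2 + 78/ 11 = 9.64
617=617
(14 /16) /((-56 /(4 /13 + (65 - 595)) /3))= 10329 /416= 24.83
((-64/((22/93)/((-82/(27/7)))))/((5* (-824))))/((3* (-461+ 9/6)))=142352/140565645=0.00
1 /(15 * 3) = 1 /45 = 0.02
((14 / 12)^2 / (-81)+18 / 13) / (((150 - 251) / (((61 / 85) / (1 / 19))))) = -60095309 / 325440180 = -0.18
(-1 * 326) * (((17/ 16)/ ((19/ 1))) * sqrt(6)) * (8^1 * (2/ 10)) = -2771 * sqrt(6)/ 95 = -71.45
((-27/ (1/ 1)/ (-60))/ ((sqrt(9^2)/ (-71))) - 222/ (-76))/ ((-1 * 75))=239/ 28500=0.01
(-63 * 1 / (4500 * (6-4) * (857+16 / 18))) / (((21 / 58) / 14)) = -87 / 275750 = -0.00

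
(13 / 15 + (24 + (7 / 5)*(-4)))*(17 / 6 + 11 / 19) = 112421 / 1710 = 65.74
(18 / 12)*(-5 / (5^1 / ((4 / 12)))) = -1 / 2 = -0.50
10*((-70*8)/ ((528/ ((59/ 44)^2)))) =-609175/ 31944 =-19.07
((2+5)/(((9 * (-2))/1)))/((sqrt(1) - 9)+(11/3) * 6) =-1/36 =-0.03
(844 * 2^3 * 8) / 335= 54016 / 335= 161.24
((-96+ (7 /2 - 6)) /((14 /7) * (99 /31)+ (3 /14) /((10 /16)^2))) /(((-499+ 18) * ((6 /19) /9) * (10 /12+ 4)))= 0.17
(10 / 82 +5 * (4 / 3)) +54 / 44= 21691 / 2706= 8.02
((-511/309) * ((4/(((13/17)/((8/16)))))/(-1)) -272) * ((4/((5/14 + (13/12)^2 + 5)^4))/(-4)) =370024367505408000/2514641029787809819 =0.15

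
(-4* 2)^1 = -8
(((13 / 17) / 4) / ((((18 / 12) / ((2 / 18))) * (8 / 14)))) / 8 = 91 / 29376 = 0.00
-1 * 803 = -803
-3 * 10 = -30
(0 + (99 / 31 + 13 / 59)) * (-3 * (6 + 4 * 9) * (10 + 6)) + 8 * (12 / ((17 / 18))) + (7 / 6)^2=-7588495259 / 1119348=-6779.39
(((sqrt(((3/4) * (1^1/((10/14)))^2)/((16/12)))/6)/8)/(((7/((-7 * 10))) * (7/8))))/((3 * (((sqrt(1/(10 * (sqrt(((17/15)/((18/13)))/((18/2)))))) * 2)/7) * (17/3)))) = -7 * 2210^(1/4) * 3^(3/4)/1224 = -0.09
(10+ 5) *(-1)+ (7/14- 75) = -179/2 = -89.50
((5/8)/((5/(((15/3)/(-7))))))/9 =-5/504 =-0.01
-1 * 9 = -9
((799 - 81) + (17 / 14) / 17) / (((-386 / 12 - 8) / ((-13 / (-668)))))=-392067 / 1126916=-0.35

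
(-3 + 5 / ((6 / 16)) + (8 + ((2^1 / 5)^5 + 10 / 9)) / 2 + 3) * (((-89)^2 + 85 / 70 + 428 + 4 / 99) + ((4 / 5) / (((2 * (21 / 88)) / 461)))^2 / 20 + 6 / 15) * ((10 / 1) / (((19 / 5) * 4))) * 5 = 23318483059309607 / 10369012500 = 2248862.47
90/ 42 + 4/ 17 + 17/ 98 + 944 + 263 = 2015113/ 1666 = 1209.55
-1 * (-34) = 34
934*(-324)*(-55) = 16643880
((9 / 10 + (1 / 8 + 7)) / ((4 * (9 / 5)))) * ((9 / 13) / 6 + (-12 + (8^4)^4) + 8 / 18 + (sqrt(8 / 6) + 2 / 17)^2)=107 * sqrt(3) / 612 + 2036747864928652991449 / 6492096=313727317792074.39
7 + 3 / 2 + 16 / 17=321 / 34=9.44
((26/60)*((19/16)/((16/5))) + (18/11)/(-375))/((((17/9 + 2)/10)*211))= 991227/519904000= 0.00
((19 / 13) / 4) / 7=0.05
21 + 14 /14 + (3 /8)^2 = 1417 /64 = 22.14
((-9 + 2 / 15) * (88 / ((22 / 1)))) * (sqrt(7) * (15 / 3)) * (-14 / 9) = 7448 * sqrt(7) / 27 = 729.84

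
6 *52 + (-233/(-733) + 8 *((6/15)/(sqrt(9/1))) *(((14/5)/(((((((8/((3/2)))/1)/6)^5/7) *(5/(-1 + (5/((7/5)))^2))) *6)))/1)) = 958998917/2932000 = 327.08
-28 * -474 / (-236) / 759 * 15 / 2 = -0.56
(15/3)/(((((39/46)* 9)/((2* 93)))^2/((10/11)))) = 406695200/150579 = 2700.88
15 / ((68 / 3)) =45 / 68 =0.66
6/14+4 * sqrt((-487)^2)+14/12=81883/42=1949.60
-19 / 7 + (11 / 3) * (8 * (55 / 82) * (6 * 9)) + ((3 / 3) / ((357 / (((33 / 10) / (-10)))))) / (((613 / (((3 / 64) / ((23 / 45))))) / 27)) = 93308706619061 / 88049946880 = 1059.72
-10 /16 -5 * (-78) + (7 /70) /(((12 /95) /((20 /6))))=28225 /72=392.01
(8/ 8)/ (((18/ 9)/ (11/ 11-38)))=-37/ 2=-18.50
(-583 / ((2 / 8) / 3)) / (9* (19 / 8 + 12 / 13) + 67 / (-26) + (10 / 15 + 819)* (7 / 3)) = -6548256 / 1815523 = -3.61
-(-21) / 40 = 0.52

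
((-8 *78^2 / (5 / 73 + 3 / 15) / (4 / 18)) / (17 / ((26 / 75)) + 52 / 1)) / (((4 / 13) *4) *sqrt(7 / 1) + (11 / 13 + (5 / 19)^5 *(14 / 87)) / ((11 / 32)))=9485176108771360438021937070 / 2167001452549404451394281 - 4741450027179106733376312285 *sqrt(7) / 2167001452549404451394281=-1411.87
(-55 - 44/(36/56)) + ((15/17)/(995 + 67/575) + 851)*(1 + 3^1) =71799445025/21886344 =3280.56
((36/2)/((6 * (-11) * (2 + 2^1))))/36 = -1/528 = -0.00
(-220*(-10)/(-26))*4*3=-13200/13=-1015.38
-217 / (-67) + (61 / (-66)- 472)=-2076949 / 4422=-469.69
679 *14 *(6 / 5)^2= 342216 / 25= 13688.64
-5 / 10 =-1 / 2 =-0.50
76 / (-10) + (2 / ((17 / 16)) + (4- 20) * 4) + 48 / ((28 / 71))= 30938 / 595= 52.00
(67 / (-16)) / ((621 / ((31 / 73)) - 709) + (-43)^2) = -2077 / 1290768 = -0.00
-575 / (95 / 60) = -6900 / 19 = -363.16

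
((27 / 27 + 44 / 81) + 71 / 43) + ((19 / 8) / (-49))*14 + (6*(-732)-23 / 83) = -35532887783 / 8094492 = -4389.76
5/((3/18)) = 30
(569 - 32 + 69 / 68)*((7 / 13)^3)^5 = 173689537841264655 / 3480640724958171476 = 0.05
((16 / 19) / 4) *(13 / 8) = 13 / 38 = 0.34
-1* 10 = -10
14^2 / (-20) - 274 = -1419 / 5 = -283.80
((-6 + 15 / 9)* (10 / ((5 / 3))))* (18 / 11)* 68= -31824 / 11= -2893.09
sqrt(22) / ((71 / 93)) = 93* sqrt(22) / 71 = 6.14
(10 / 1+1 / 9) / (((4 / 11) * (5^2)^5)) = 1001 / 351562500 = 0.00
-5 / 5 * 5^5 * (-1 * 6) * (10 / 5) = 37500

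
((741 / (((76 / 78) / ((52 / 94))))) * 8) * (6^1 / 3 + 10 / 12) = 448188 / 47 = 9535.91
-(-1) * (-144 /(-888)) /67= 6 /2479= 0.00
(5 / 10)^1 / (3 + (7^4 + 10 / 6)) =3 / 14434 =0.00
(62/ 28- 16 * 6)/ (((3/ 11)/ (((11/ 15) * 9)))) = -158873/ 70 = -2269.61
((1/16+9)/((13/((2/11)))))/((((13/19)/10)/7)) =96425/7436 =12.97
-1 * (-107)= 107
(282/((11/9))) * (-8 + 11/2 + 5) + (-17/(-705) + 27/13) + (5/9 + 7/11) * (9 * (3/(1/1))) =5600741/9165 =611.10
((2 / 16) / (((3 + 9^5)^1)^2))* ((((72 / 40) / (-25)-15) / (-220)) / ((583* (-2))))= -157 / 74543401695840000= -0.00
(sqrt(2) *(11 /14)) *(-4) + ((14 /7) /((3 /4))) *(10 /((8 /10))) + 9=127 /3 - 22 *sqrt(2) /7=37.89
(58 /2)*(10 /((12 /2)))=145 /3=48.33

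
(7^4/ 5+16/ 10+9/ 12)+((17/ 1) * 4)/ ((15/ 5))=30313/ 60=505.22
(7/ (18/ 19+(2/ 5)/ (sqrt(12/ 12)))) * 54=17955/ 64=280.55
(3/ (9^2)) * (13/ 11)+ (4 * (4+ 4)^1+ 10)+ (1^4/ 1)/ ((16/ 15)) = 204247/ 4752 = 42.98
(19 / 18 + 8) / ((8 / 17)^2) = 47107 / 1152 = 40.89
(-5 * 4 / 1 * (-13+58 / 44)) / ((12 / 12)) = 2570 / 11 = 233.64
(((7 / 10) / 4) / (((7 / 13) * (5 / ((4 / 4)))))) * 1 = 13 / 200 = 0.06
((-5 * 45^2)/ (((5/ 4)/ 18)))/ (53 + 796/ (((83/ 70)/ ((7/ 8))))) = -672300/ 2953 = -227.67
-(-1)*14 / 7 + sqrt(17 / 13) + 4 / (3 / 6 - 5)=2.25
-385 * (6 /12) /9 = -385 /18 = -21.39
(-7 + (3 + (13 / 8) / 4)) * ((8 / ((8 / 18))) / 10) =-207 / 32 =-6.47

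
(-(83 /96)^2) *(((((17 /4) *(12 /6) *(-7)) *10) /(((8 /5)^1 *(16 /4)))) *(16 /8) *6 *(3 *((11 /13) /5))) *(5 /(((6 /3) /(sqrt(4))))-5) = 0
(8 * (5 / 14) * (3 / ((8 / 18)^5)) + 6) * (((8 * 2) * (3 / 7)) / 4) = 2689461 / 3136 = 857.61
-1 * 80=-80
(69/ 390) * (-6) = -69/ 65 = -1.06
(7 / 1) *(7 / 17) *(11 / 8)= 539 / 136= 3.96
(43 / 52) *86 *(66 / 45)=20339 / 195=104.30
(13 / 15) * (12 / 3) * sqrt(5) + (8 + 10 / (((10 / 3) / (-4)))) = -4 + 52 * sqrt(5) / 15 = 3.75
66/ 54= 11/ 9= 1.22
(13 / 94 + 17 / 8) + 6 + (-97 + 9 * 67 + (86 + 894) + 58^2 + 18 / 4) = 1828399 / 376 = 4862.76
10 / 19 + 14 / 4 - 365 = -13717 / 38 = -360.97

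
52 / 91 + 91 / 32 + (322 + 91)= 93277 / 224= 416.42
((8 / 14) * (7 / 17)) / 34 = 2 / 289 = 0.01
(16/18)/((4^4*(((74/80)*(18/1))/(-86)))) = -215/11988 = -0.02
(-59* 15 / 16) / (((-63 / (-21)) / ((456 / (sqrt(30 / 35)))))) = -5605* sqrt(42) / 4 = -9081.14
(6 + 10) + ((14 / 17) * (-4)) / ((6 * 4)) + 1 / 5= 4096 / 255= 16.06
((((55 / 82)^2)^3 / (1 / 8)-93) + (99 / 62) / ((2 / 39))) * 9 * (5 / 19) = -3240809973272115 / 22382491183592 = -144.79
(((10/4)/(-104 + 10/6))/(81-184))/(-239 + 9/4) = -0.00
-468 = -468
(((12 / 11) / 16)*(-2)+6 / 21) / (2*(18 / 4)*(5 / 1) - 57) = -23 / 1848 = -0.01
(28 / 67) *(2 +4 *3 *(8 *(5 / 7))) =1976 / 67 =29.49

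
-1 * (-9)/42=3/14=0.21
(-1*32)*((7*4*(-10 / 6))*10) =44800 / 3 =14933.33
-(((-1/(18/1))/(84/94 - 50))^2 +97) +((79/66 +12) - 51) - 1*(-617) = 9154482102901/18984943296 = 482.20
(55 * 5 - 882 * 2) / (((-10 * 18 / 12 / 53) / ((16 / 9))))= 1262672 / 135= 9353.13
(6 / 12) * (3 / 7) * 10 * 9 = 135 / 7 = 19.29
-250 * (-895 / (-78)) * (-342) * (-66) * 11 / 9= -1028802500 / 13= -79138653.85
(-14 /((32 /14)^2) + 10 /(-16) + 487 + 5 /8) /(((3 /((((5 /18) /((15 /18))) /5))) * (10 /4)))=61993 /14400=4.31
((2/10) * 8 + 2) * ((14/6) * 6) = 252/5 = 50.40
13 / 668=0.02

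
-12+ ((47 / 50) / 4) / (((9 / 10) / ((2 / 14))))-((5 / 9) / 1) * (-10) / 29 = -430117 / 36540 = -11.77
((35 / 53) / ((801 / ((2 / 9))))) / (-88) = -35 / 16811388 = -0.00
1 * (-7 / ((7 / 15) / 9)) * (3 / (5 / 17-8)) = 6885 / 131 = 52.56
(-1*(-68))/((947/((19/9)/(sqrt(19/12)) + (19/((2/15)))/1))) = 136*sqrt(57)/8523 + 9690/947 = 10.35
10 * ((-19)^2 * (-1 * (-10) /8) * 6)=27075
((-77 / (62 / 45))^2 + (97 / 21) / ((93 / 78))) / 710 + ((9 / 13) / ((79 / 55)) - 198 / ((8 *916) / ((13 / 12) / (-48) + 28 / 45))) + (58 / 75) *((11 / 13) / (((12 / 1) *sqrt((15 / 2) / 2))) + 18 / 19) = 319 *sqrt(15) / 43875 + 918374231101000301 / 163908140490931200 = 5.63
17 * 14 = 238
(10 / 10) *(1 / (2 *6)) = 1 / 12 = 0.08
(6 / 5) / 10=3 / 25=0.12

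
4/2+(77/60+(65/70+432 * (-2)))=-361111/420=-859.79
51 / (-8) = -51 / 8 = -6.38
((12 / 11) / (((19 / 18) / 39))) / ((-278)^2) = 2106 / 4038089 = 0.00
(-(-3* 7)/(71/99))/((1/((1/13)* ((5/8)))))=10395/7384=1.41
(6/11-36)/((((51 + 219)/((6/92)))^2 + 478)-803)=-78/37706405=-0.00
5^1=5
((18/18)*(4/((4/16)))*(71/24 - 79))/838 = -1825/1257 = -1.45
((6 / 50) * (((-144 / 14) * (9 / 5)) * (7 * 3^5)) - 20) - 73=-484017 / 125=-3872.14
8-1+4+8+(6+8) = 33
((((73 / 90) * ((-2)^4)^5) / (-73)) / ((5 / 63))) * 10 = -7340032 / 5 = -1468006.40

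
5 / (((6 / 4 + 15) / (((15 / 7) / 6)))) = 25 / 231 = 0.11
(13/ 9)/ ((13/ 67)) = 67/ 9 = 7.44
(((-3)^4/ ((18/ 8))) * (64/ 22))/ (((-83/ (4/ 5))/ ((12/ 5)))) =-55296/ 22825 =-2.42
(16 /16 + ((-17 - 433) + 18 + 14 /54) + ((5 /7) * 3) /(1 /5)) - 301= -136274 /189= -721.03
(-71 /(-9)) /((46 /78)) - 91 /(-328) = 309023 /22632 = 13.65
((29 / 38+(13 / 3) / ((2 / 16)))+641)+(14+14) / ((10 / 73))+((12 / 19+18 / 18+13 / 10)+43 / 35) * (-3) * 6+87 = 3562859 / 3990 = 892.95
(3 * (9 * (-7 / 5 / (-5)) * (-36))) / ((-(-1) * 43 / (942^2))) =-6037624656 / 1075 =-5616395.03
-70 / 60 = -7 / 6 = -1.17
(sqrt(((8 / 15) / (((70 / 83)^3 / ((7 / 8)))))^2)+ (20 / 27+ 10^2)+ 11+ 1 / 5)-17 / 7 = 729569083 / 6615000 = 110.29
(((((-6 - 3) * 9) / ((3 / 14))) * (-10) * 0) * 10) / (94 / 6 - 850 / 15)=0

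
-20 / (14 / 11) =-110 / 7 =-15.71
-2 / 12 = -1 / 6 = -0.17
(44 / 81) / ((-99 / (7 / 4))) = -7 / 729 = -0.01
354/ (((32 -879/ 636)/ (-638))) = -47880624/ 6491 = -7376.46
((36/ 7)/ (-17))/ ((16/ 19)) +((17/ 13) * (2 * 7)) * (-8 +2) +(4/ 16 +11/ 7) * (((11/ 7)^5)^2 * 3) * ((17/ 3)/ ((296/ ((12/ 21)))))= -94814764163430075/ 905441643540616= -104.72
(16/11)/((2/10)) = 80/11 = 7.27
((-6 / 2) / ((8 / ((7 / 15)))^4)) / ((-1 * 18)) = 2401 / 1244160000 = 0.00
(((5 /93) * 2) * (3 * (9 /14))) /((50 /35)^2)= 63 /620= 0.10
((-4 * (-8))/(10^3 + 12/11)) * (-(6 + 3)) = -792/2753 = -0.29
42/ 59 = 0.71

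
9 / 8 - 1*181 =-1439 / 8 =-179.88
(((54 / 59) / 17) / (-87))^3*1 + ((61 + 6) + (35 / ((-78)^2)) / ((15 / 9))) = 3343966510213684853 / 49907376807528084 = 67.00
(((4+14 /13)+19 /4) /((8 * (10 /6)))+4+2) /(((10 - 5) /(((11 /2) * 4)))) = 154143 /5200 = 29.64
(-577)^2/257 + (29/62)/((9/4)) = 92902097/71703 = 1295.65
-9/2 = -4.50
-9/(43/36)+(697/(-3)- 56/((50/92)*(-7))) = -726103/3225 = -225.15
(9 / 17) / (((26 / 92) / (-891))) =-368874 / 221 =-1669.11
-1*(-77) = 77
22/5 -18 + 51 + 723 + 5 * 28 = 4502/5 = 900.40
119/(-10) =-119/10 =-11.90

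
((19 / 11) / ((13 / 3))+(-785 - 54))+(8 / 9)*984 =15472 / 429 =36.07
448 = 448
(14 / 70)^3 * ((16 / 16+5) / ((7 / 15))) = 18 / 175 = 0.10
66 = 66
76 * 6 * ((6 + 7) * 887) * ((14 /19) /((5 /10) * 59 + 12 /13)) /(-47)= -14390688 /5311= -2709.60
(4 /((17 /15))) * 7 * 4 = 1680 /17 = 98.82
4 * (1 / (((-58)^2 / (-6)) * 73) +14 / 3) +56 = 13752014 / 184179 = 74.67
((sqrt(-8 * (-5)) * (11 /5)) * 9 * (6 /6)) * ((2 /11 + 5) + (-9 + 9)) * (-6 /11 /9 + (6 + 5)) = 7098.57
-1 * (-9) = 9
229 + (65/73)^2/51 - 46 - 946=-762.98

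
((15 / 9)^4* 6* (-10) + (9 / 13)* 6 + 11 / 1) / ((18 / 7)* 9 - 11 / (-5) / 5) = -27506675 / 1448577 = -18.99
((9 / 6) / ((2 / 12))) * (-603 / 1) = -5427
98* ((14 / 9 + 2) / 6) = 1568 / 27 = 58.07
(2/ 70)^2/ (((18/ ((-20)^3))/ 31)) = -4960/ 441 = -11.25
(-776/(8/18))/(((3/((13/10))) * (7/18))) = -68094/35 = -1945.54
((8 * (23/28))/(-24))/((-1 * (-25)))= -0.01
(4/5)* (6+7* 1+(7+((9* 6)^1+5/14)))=2082/35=59.49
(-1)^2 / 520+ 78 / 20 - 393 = -202331 / 520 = -389.10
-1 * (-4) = 4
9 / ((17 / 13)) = 117 / 17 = 6.88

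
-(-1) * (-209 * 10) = -2090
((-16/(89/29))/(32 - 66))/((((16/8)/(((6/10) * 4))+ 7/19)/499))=13197552/207281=63.67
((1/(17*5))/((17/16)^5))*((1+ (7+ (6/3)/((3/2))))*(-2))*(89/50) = -2613051392/9051588375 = -0.29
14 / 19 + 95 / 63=2687 / 1197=2.24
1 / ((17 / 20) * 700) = 0.00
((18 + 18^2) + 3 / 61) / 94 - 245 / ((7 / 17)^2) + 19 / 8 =-33004587 / 22936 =-1438.99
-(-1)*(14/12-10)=-53/6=-8.83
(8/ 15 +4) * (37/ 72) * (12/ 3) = 1258/ 135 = 9.32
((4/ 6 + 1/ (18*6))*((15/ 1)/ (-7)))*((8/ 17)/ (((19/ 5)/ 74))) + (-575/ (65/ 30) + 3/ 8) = -588929189/ 2116296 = -278.28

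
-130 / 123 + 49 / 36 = 449 / 1476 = 0.30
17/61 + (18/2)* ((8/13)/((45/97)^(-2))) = 10973189/7461337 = 1.47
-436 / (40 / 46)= -501.40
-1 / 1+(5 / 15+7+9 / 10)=217 / 30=7.23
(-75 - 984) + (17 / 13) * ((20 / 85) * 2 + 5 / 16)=-220059 / 208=-1057.98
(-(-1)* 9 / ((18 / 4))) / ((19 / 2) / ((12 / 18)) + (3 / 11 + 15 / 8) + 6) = 176 / 1971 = 0.09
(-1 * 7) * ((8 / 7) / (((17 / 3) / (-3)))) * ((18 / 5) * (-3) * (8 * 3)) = -93312 / 85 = -1097.79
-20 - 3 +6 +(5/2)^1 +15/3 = -19/2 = -9.50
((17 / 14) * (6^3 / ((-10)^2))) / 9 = 51 / 175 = 0.29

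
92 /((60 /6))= 46 /5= 9.20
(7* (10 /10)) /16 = 7 /16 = 0.44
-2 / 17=-0.12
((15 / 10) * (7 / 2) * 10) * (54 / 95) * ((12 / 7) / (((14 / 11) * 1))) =5346 / 133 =40.20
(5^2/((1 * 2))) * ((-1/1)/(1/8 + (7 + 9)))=-100/129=-0.78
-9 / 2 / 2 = -9 / 4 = -2.25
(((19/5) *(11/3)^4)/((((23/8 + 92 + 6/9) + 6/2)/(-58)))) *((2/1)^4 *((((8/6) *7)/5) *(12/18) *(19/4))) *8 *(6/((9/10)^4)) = -63923600097280/22851963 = -2797291.42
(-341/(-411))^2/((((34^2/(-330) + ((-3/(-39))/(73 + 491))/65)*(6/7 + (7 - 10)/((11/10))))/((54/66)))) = 71118738691/827226632748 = 0.09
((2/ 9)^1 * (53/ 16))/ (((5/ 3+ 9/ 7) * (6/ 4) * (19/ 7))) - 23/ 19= -48739/ 42408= -1.15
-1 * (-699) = 699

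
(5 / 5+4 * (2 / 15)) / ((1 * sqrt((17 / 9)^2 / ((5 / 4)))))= 69 * sqrt(5) / 170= 0.91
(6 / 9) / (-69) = -0.01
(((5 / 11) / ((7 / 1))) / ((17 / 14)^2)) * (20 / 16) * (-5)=-875 / 3179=-0.28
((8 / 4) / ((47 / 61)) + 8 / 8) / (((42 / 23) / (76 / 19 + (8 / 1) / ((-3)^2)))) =9.63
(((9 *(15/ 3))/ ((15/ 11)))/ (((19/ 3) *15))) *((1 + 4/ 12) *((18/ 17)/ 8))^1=99/ 1615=0.06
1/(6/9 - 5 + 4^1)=-3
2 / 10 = 1 / 5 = 0.20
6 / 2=3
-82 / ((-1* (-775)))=-0.11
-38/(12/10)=-95/3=-31.67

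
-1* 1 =-1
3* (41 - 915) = -2622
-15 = -15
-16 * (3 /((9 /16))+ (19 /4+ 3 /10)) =-2492 /15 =-166.13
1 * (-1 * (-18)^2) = -324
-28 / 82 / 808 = -7 / 16564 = -0.00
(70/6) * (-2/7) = -10/3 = -3.33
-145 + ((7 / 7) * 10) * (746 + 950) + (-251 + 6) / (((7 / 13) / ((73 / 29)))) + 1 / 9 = 4089809 / 261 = 15669.77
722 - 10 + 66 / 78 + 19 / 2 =18781 / 26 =722.35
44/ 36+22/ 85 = 1133/ 765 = 1.48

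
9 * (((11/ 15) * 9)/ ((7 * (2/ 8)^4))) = 76032/ 35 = 2172.34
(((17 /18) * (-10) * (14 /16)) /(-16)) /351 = 595 /404352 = 0.00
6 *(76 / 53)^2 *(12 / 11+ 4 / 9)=1755904 / 92697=18.94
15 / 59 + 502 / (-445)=-22943 / 26255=-0.87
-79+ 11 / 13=-1016 / 13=-78.15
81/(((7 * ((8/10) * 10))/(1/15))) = 27/280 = 0.10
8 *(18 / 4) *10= 360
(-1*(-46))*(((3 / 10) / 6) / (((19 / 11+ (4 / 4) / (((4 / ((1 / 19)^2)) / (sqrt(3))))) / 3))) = 15034873128 / 3763668665 - 6027978*sqrt(3) / 3763668665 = 3.99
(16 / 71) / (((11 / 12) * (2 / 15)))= 1440 / 781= 1.84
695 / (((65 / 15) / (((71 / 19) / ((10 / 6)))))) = 88821 / 247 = 359.60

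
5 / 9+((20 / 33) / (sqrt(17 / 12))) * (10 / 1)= 5 / 9+400 * sqrt(51) / 561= 5.65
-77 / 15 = -5.13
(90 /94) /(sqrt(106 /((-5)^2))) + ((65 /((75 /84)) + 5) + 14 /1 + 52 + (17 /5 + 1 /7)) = 225 * sqrt(106) /4982 + 5157 /35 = 147.81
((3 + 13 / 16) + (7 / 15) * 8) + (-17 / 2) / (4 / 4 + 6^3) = 390947 / 52080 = 7.51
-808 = -808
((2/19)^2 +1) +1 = 726/361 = 2.01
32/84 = 8/21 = 0.38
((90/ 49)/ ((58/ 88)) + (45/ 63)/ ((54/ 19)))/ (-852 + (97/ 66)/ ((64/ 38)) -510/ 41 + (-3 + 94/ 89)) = -59887388000/ 17061081464637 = -0.00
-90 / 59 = -1.53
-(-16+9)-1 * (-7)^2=-42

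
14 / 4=3.50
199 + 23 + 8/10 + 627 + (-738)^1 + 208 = 1599/5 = 319.80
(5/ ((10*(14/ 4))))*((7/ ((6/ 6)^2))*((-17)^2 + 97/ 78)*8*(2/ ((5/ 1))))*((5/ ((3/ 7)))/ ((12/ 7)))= 2218622/ 351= 6320.86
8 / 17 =0.47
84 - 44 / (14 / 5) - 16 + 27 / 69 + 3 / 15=42566 / 805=52.88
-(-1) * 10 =10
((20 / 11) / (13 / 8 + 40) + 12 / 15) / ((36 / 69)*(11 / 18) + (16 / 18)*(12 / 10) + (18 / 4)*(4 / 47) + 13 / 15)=16703612 / 52172109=0.32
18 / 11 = 1.64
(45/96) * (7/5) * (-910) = -9555/16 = -597.19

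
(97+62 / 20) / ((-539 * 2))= -0.09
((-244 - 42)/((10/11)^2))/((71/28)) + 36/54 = -723176/5325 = -135.81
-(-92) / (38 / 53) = 2438 / 19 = 128.32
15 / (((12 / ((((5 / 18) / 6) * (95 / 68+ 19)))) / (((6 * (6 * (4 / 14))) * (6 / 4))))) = 18.21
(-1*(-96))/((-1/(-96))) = 9216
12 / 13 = 0.92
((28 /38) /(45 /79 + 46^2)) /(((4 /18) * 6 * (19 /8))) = 948 /8623207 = 0.00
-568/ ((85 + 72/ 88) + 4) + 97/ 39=-2843/ 741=-3.84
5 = 5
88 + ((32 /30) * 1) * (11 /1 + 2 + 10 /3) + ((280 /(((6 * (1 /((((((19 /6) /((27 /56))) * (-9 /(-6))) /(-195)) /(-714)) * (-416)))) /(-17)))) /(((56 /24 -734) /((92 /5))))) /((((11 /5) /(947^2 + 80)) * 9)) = -466382631448 /17601705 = -26496.45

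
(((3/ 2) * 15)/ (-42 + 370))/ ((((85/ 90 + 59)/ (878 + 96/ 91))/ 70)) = 80993925/ 1150214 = 70.42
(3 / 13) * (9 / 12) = 9 / 52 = 0.17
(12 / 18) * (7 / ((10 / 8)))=56 / 15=3.73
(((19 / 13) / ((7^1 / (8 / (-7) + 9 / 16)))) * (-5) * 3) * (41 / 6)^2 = 798475 / 9408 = 84.87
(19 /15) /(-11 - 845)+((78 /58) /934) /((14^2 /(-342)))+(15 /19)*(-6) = -767510553637 /161893563720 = -4.74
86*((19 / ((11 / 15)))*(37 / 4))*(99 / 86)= 94905 / 4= 23726.25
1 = 1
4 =4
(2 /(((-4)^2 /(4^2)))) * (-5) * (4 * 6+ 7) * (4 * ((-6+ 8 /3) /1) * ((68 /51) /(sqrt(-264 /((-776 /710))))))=4960 * sqrt(2272710) /21087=354.60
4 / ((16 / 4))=1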